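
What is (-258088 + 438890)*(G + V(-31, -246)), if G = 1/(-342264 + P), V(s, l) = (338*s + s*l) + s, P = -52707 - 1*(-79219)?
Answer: -82293207049817/157876 ≈ -5.2125e+8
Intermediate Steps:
P = 26512 (P = -52707 + 79219 = 26512)
V(s, l) = 339*s + l*s (V(s, l) = (338*s + l*s) + s = 339*s + l*s)
G = -1/315752 (G = 1/(-342264 + 26512) = 1/(-315752) = -1/315752 ≈ -3.1670e-6)
(-258088 + 438890)*(G + V(-31, -246)) = (-258088 + 438890)*(-1/315752 - 31*(339 - 246)) = 180802*(-1/315752 - 31*93) = 180802*(-1/315752 - 2883) = 180802*(-910313017/315752) = -82293207049817/157876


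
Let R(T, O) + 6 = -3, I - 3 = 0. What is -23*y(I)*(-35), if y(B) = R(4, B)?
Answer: -7245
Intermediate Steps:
I = 3 (I = 3 + 0 = 3)
R(T, O) = -9 (R(T, O) = -6 - 3 = -9)
y(B) = -9
-23*y(I)*(-35) = -23*(-9)*(-35) = 207*(-35) = -7245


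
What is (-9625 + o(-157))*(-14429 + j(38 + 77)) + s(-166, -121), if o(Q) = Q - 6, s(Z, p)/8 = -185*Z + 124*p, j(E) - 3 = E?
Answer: 140201716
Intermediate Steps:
j(E) = 3 + E
s(Z, p) = -1480*Z + 992*p (s(Z, p) = 8*(-185*Z + 124*p) = -1480*Z + 992*p)
o(Q) = -6 + Q
(-9625 + o(-157))*(-14429 + j(38 + 77)) + s(-166, -121) = (-9625 + (-6 - 157))*(-14429 + (3 + (38 + 77))) + (-1480*(-166) + 992*(-121)) = (-9625 - 163)*(-14429 + (3 + 115)) + (245680 - 120032) = -9788*(-14429 + 118) + 125648 = -9788*(-14311) + 125648 = 140076068 + 125648 = 140201716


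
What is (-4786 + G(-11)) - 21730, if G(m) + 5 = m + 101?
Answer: -26431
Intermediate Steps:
G(m) = 96 + m (G(m) = -5 + (m + 101) = -5 + (101 + m) = 96 + m)
(-4786 + G(-11)) - 21730 = (-4786 + (96 - 11)) - 21730 = (-4786 + 85) - 21730 = -4701 - 21730 = -26431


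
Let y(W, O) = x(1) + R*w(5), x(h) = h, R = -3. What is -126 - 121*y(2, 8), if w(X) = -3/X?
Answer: -2324/5 ≈ -464.80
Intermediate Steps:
y(W, O) = 14/5 (y(W, O) = 1 - (-9)/5 = 1 - 3*(-3/5) = 1 + 9/5 = 14/5)
-126 - 121*y(2, 8) = -126 - 121*14/5 = -126 - 1694/5 = -2324/5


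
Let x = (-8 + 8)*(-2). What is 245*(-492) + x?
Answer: -120540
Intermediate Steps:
x = 0 (x = 0*(-2) = 0)
245*(-492) + x = 245*(-492) + 0 = -120540 + 0 = -120540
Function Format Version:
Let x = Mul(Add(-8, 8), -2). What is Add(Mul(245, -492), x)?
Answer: -120540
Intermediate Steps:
x = 0 (x = Mul(0, -2) = 0)
Add(Mul(245, -492), x) = Add(Mul(245, -492), 0) = Add(-120540, 0) = -120540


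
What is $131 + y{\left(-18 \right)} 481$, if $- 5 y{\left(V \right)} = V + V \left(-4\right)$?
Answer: $- \frac{25319}{5} \approx -5063.8$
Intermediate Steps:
$y{\left(V \right)} = \frac{3 V}{5}$ ($y{\left(V \right)} = - \frac{V + V \left(-4\right)}{5} = - \frac{V - 4 V}{5} = - \frac{\left(-3\right) V}{5} = \frac{3 V}{5}$)
$131 + y{\left(-18 \right)} 481 = 131 + \frac{3}{5} \left(-18\right) 481 = 131 - \frac{25974}{5} = - \frac{25319}{5}$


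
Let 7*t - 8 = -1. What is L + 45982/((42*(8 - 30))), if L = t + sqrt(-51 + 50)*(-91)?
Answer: -22529/462 - 91*I ≈ -48.764 - 91.0*I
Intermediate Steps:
t = 1 (t = 8/7 + (1/7)*(-1) = 8/7 - 1/7 = 1)
L = 1 - 91*I (L = 1 + sqrt(-51 + 50)*(-91) = 1 + sqrt(-1)*(-91) = 1 + I*(-91) = 1 - 91*I ≈ 1.0 - 91.0*I)
L + 45982/((42*(8 - 30))) = (1 - 91*I) + 45982/((42*(8 - 30))) = (1 - 91*I) + 45982/((42*(-22))) = (1 - 91*I) + 45982/(-924) = (1 - 91*I) + 45982*(-1/924) = (1 - 91*I) - 22991/462 = -22529/462 - 91*I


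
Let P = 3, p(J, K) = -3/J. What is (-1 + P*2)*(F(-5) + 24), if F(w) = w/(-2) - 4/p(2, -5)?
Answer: 875/6 ≈ 145.83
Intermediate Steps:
F(w) = 8/3 - w/2 (F(w) = w/(-2) - 4/((-3/2)) = w*(-½) - 4/((-3*½)) = -w/2 - 4/(-3/2) = -w/2 - 4*(-⅔) = -w/2 + 8/3 = 8/3 - w/2)
(-1 + P*2)*(F(-5) + 24) = (-1 + 3*2)*((8/3 - ½*(-5)) + 24) = (-1 + 6)*((8/3 + 5/2) + 24) = 5*(31/6 + 24) = 5*(175/6) = 875/6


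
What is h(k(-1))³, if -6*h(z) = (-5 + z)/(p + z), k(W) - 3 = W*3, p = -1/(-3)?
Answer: 125/8 ≈ 15.625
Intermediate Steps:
p = ⅓ (p = -1*(-⅓) = ⅓ ≈ 0.33333)
k(W) = 3 + 3*W (k(W) = 3 + W*3 = 3 + 3*W)
h(z) = -(-5 + z)/(6*(⅓ + z))
h(k(-1))³ = ((5 - (3 + 3*(-1)))/(2*(1 + 3*(3 + 3*(-1)))))³ = ((5 - (3 - 3))/(2*(1 + 3*(3 - 3))))³ = ((5 - 1*0)/(2*(1 + 3*0)))³ = ((5 + 0)/(2*(1 + 0)))³ = ((½)*5/1)³ = ((½)*1*5)³ = (5/2)³ = 125/8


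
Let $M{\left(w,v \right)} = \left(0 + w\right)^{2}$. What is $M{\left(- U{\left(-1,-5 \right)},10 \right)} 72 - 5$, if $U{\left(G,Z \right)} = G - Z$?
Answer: $1147$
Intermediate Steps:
$M{\left(w,v \right)} = w^{2}$
$M{\left(- U{\left(-1,-5 \right)},10 \right)} 72 - 5 = \left(- (-1 - -5)\right)^{2} \cdot 72 - 5 = \left(- (-1 + 5)\right)^{2} \cdot 72 - 5 = \left(\left(-1\right) 4\right)^{2} \cdot 72 - 5 = \left(-4\right)^{2} \cdot 72 - 5 = 16 \cdot 72 - 5 = 1152 - 5 = 1147$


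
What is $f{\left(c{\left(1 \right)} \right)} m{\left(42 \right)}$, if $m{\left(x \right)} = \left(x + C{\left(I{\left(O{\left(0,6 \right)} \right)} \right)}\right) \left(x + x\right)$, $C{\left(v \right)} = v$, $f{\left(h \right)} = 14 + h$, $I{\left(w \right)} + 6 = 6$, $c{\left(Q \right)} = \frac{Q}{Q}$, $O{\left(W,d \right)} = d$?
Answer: $52920$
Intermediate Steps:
$c{\left(Q \right)} = 1$
$I{\left(w \right)} = 0$ ($I{\left(w \right)} = -6 + 6 = 0$)
$m{\left(x \right)} = 2 x^{2}$ ($m{\left(x \right)} = \left(x + 0\right) \left(x + x\right) = x 2 x = 2 x^{2}$)
$f{\left(c{\left(1 \right)} \right)} m{\left(42 \right)} = \left(14 + 1\right) 2 \cdot 42^{2} = 15 \cdot 2 \cdot 1764 = 15 \cdot 3528 = 52920$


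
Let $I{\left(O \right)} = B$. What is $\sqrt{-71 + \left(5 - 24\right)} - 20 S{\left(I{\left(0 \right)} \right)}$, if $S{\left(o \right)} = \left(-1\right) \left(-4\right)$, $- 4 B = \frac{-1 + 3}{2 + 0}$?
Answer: $-80 + 3 i \sqrt{10} \approx -80.0 + 9.4868 i$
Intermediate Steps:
$B = - \frac{1}{4}$ ($B = - \frac{\left(-1 + 3\right) \frac{1}{2 + 0}}{4} = - \frac{2 \cdot \frac{1}{2}}{4} = \left(- \frac{1}{4}\right) 1 = - \frac{1}{4} \approx -0.25$)
$I{\left(O \right)} = - \frac{1}{4}$
$S{\left(o \right)} = 4$
$\sqrt{-71 + \left(5 - 24\right)} - 20 S{\left(I{\left(0 \right)} \right)} = \sqrt{-71 + \left(5 - 24\right)} - 80 = \sqrt{-71 - 19} - 80 = \sqrt{-90} - 80 = 3 i \sqrt{10} - 80 = -80 + 3 i \sqrt{10}$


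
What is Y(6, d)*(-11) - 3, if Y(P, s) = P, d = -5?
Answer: -69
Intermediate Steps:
Y(6, d)*(-11) - 3 = 6*(-11) - 3 = -66 - 3 = -69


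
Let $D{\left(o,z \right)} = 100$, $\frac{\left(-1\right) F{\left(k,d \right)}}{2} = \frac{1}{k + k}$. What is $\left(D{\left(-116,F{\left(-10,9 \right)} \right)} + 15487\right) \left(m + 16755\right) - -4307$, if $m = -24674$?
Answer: $-123429146$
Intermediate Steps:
$F{\left(k,d \right)} = - \frac{1}{k}$ ($F{\left(k,d \right)} = - \frac{2}{k + k} = - \frac{2}{2 k} = - 2 \frac{1}{2 k} = - \frac{1}{k}$)
$\left(D{\left(-116,F{\left(-10,9 \right)} \right)} + 15487\right) \left(m + 16755\right) - -4307 = \left(100 + 15487\right) \left(-24674 + 16755\right) - -4307 = 15587 \left(-7919\right) + 4307 = -123433453 + 4307 = -123429146$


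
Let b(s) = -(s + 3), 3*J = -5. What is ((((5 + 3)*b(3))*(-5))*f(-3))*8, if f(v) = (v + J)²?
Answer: 125440/3 ≈ 41813.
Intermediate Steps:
J = -5/3 (J = (⅓)*(-5) = -5/3 ≈ -1.6667)
b(s) = -3 - s (b(s) = -(3 + s) = -3 - s)
f(v) = (-5/3 + v)² (f(v) = (v - 5/3)² = (-5/3 + v)²)
((((5 + 3)*b(3))*(-5))*f(-3))*8 = ((((5 + 3)*(-3 - 1*3))*(-5))*((-5 + 3*(-3))²/9))*8 = (((8*(-3 - 3))*(-5))*((-5 - 9)²/9))*8 = (((8*(-6))*(-5))*((⅑)*(-14)²))*8 = ((-48*(-5))*((⅑)*196))*8 = (240*(196/9))*8 = (15680/3)*8 = 125440/3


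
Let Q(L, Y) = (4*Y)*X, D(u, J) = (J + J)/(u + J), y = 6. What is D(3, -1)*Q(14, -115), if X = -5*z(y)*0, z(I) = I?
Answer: 0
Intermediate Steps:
X = 0 (X = -5*6*0 = -30*0 = 0)
D(u, J) = 2*J/(J + u) (D(u, J) = (2*J)/(J + u) = 2*J/(J + u))
Q(L, Y) = 0 (Q(L, Y) = (4*Y)*0 = 0)
D(3, -1)*Q(14, -115) = (2*(-1)/(-1 + 3))*0 = (2*(-1)/2)*0 = (2*(-1)*(½))*0 = -1*0 = 0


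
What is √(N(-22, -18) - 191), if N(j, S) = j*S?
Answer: √205 ≈ 14.318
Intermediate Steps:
N(j, S) = S*j
√(N(-22, -18) - 191) = √(-18*(-22) - 191) = √(396 - 191) = √205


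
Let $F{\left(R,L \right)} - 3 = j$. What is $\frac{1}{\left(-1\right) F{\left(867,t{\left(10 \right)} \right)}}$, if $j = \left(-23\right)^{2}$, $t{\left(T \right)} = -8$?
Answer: $- \frac{1}{532} \approx -0.0018797$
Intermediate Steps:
$j = 529$
$F{\left(R,L \right)} = 532$ ($F{\left(R,L \right)} = 3 + 529 = 532$)
$\frac{1}{\left(-1\right) F{\left(867,t{\left(10 \right)} \right)}} = \frac{1}{\left(-1\right) 532} = \frac{1}{-532} = - \frac{1}{532}$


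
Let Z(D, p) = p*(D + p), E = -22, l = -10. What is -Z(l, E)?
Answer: -704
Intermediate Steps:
-Z(l, E) = -(-22)*(-10 - 22) = -(-22)*(-32) = -1*704 = -704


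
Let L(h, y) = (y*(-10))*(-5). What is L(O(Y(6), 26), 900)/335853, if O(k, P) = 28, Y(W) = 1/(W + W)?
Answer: 5000/37317 ≈ 0.13399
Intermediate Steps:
Y(W) = 1/(2*W)
L(h, y) = 50*y (L(h, y) = -10*y*(-5) = 50*y)
L(O(Y(6), 26), 900)/335853 = (50*900)/335853 = 45000*(1/335853) = 5000/37317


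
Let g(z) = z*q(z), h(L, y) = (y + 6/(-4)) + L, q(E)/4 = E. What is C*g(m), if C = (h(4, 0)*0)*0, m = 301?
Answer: 0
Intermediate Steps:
q(E) = 4*E
h(L, y) = -3/2 + L + y (h(L, y) = (y + 6*(-¼)) + L = (y - 3/2) + L = (-3/2 + y) + L = -3/2 + L + y)
C = 0 (C = ((-3/2 + 4 + 0)*0)*0 = ((5/2)*0)*0 = 0*0 = 0)
g(z) = 4*z² (g(z) = z*(4*z) = 4*z²)
C*g(m) = 0*(4*301²) = 0*(4*90601) = 0*362404 = 0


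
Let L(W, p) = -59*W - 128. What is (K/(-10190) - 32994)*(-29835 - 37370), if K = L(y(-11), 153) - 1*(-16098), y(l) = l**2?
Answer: 4519101984731/2038 ≈ 2.2174e+9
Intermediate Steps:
L(W, p) = -128 - 59*W
K = 8831 (K = (-128 - 59*(-11)**2) - 1*(-16098) = (-128 - 59*121) + 16098 = (-128 - 7139) + 16098 = -7267 + 16098 = 8831)
(K/(-10190) - 32994)*(-29835 - 37370) = (8831/(-10190) - 32994)*(-29835 - 37370) = (8831*(-1/10190) - 32994)*(-67205) = (-8831/10190 - 32994)*(-67205) = -336217691/10190*(-67205) = 4519101984731/2038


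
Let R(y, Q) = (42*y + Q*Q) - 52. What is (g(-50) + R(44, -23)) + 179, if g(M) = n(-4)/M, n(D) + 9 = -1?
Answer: 12521/5 ≈ 2504.2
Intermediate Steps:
R(y, Q) = -52 + Q² + 42*y (R(y, Q) = (42*y + Q²) - 52 = (Q² + 42*y) - 52 = -52 + Q² + 42*y)
n(D) = -10 (n(D) = -9 - 1 = -10)
g(M) = -10/M
(g(-50) + R(44, -23)) + 179 = (-10/(-50) + (-52 + (-23)² + 42*44)) + 179 = (-10*(-1/50) + (-52 + 529 + 1848)) + 179 = (⅕ + 2325) + 179 = 11626/5 + 179 = 12521/5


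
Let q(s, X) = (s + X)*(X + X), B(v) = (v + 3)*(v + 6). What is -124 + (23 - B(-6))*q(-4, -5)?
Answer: 1946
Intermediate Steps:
B(v) = (3 + v)*(6 + v)
q(s, X) = 2*X*(X + s) (q(s, X) = (X + s)*(2*X) = 2*X*(X + s))
-124 + (23 - B(-6))*q(-4, -5) = -124 + (23 - (18 + (-6)**2 + 9*(-6)))*(2*(-5)*(-5 - 4)) = -124 + (23 - (18 + 36 - 54))*(2*(-5)*(-9)) = -124 + (23 - 1*0)*90 = -124 + (23 + 0)*90 = -124 + 23*90 = -124 + 2070 = 1946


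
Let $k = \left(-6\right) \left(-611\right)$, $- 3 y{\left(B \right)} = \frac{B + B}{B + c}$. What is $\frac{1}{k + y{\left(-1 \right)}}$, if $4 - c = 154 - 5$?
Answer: $\frac{219}{802853} \approx 0.00027278$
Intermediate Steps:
$c = -145$ ($c = 4 - \left(154 - 5\right) = 4 - 149 = -145$)
$y{\left(B \right)} = - \frac{2 B}{3 \left(-145 + B\right)}$ ($y{\left(B \right)} = - \frac{\left(B + B\right) \frac{1}{B - 145}}{3} = - \frac{2 B \frac{1}{-145 + B}}{3} = - \frac{2 B}{3 \left(-145 + B\right)}$)
$k = 3666$
$\frac{1}{k + y{\left(-1 \right)}} = \frac{1}{3666 - - \frac{2}{-435 + 3 \left(-1\right)}} = \frac{1}{3666 - - \frac{2}{-435 - 3}} = \frac{1}{3666 - - \frac{2}{-438}} = \frac{1}{3666 - \left(-2\right) \left(- \frac{1}{438}\right)} = \frac{1}{3666 - \frac{1}{219}} = \frac{1}{\frac{802853}{219}} = \frac{219}{802853}$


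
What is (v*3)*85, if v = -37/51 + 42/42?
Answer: 70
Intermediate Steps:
v = 14/51 (v = -37*1/51 + 42*(1/42) = -37/51 + 1 = 14/51 ≈ 0.27451)
(v*3)*85 = ((14/51)*3)*85 = (14/17)*85 = 70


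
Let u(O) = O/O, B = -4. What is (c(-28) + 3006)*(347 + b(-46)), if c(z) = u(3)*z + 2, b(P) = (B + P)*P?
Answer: 7888060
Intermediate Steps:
u(O) = 1
b(P) = P*(-4 + P) (b(P) = (-4 + P)*P = P*(-4 + P))
c(z) = 2 + z (c(z) = 1*z + 2 = z + 2 = 2 + z)
(c(-28) + 3006)*(347 + b(-46)) = ((2 - 28) + 3006)*(347 - 46*(-4 - 46)) = (-26 + 3006)*(347 - 46*(-50)) = 2980*(347 + 2300) = 2980*2647 = 7888060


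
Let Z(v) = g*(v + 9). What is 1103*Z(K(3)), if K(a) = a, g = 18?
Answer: 238248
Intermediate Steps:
Z(v) = 162 + 18*v (Z(v) = 18*(v + 9) = 18*(9 + v) = 162 + 18*v)
1103*Z(K(3)) = 1103*(162 + 18*3) = 1103*(162 + 54) = 1103*216 = 238248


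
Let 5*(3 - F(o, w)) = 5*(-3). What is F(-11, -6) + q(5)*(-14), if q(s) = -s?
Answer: 76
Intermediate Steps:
F(o, w) = 6 (F(o, w) = 3 - (-3) = 3 - ⅕*(-15) = 3 + 3 = 6)
F(-11, -6) + q(5)*(-14) = 6 - 1*5*(-14) = 6 - 5*(-14) = 6 + 70 = 76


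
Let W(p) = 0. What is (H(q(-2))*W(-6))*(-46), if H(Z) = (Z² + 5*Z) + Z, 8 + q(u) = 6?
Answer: 0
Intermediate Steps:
q(u) = -2 (q(u) = -8 + 6 = -2)
H(Z) = Z² + 6*Z
(H(q(-2))*W(-6))*(-46) = (-2*(6 - 2)*0)*(-46) = (-2*4*0)*(-46) = -8*0*(-46) = 0*(-46) = 0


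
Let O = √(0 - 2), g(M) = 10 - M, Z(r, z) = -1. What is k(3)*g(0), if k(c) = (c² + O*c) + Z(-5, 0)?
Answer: 80 + 30*I*√2 ≈ 80.0 + 42.426*I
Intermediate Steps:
O = I*√2 (O = √(-2) = I*√2 ≈ 1.4142*I)
k(c) = -1 + c² + I*c*√2 (k(c) = (c² + (I*√2)*c) - 1 = (c² + I*c*√2) - 1 = -1 + c² + I*c*√2)
k(3)*g(0) = (-1 + 3² + I*3*√2)*(10 - 1*0) = (-1 + 9 + 3*I*√2)*(10 + 0) = (8 + 3*I*√2)*10 = 80 + 30*I*√2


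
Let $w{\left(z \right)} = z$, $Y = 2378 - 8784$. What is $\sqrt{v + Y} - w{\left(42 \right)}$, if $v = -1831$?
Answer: $-42 + i \sqrt{8237} \approx -42.0 + 90.758 i$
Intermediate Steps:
$Y = -6406$ ($Y = 2378 - 8784 = -6406$)
$\sqrt{v + Y} - w{\left(42 \right)} = \sqrt{-1831 - 6406} - 42 = \sqrt{-8237} - 42 = i \sqrt{8237} - 42 = -42 + i \sqrt{8237}$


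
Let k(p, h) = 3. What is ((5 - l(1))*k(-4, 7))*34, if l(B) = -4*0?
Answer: 510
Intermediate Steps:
l(B) = 0
((5 - l(1))*k(-4, 7))*34 = ((5 - 1*0)*3)*34 = ((5 + 0)*3)*34 = (5*3)*34 = 15*34 = 510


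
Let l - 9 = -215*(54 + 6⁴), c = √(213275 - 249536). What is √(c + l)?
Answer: √(-290241 + 3*I*√4029) ≈ 0.177 + 538.74*I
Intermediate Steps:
c = 3*I*√4029 (c = √(-36261) = 3*I*√4029 ≈ 190.42*I)
l = -290241 (l = 9 - 215*(54 + 6⁴) = 9 - 215*(54 + 1296) = 9 - 215*1350 = 9 - 290250 = -290241)
√(c + l) = √(3*I*√4029 - 290241) = √(-290241 + 3*I*√4029)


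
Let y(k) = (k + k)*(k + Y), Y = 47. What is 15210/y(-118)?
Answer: 7605/8378 ≈ 0.90773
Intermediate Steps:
y(k) = 2*k*(47 + k) (y(k) = (k + k)*(k + 47) = (2*k)*(47 + k) = 2*k*(47 + k))
15210/y(-118) = 15210/((2*(-118)*(47 - 118))) = 15210/((2*(-118)*(-71))) = 15210/16756 = 15210*(1/16756) = 7605/8378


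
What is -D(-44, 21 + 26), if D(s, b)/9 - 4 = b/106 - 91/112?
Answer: -27711/848 ≈ -32.678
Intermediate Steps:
D(s, b) = 459/16 + 9*b/106 (D(s, b) = 36 + 9*(b/106 - 91/112) = 36 + 9*(b*(1/106) - 91*1/112) = 36 + 9*(b/106 - 13/16) = 36 + 9*(-13/16 + b/106) = 36 + (-117/16 + 9*b/106) = 459/16 + 9*b/106)
-D(-44, 21 + 26) = -(459/16 + 9*(21 + 26)/106) = -(459/16 + (9/106)*47) = -(459/16 + 423/106) = -1*27711/848 = -27711/848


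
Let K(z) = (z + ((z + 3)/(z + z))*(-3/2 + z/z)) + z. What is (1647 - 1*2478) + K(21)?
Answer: -5525/7 ≈ -789.29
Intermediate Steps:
K(z) = 2*z - (3 + z)/(4*z) (K(z) = (z + ((3 + z)/((2*z)))*(-3*1/2 + 1)) + z = (z + ((3 + z)*(1/(2*z)))*(-3/2 + 1)) + z = (z + ((3 + z)/(2*z))*(-1/2)) + z = (z - (3 + z)/(4*z)) + z = 2*z - (3 + z)/(4*z))
(1647 - 1*2478) + K(21) = (1647 - 1*2478) + (1/4)*(-3 + 21*(-1 + 8*21))/21 = (1647 - 2478) + (1/4)*(1/21)*(-3 + 21*(-1 + 168)) = -831 + (1/4)*(1/21)*(-3 + 21*167) = -831 + (1/4)*(1/21)*(-3 + 3507) = -831 + (1/4)*(1/21)*3504 = -831 + 292/7 = -5525/7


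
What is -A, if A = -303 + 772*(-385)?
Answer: 297523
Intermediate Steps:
A = -297523 (A = -303 - 297220 = -297523)
-A = -1*(-297523) = 297523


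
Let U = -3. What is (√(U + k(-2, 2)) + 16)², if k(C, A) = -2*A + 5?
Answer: (16 + I*√2)² ≈ 254.0 + 45.255*I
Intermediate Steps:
k(C, A) = 5 - 2*A
(√(U + k(-2, 2)) + 16)² = (√(-3 + (5 - 2*2)) + 16)² = (√(-3 + (5 - 4)) + 16)² = (√(-3 + 1) + 16)² = (√(-2) + 16)² = (I*√2 + 16)² = (16 + I*√2)²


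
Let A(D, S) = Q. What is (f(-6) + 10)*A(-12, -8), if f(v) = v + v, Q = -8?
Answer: 16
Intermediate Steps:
A(D, S) = -8
f(v) = 2*v
(f(-6) + 10)*A(-12, -8) = (2*(-6) + 10)*(-8) = (-12 + 10)*(-8) = -2*(-8) = 16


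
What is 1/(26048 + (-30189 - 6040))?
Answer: -1/10181 ≈ -9.8222e-5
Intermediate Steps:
1/(26048 + (-30189 - 6040)) = 1/(26048 - 36229) = 1/(-10181) = -1/10181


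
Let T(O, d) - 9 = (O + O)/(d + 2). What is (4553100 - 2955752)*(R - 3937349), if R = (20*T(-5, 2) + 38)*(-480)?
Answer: -6418126693172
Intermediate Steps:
T(O, d) = 9 + 2*O/(2 + d) (T(O, d) = 9 + (O + O)/(d + 2) = 9 + (2*O)/(2 + d) = 9 + 2*O/(2 + d))
R = -80640 (R = (20*((18 + 2*(-5) + 9*2)/(2 + 2)) + 38)*(-480) = (20*((18 - 10 + 18)/4) + 38)*(-480) = (20*((1/4)*26) + 38)*(-480) = (20*(13/2) + 38)*(-480) = (130 + 38)*(-480) = 168*(-480) = -80640)
(4553100 - 2955752)*(R - 3937349) = (4553100 - 2955752)*(-80640 - 3937349) = 1597348*(-4017989) = -6418126693172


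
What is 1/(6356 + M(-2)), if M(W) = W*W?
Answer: 1/6360 ≈ 0.00015723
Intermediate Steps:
M(W) = W²
1/(6356 + M(-2)) = 1/(6356 + (-2)²) = 1/(6356 + 4) = 1/6360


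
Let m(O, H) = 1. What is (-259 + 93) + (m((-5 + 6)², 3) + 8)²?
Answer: -85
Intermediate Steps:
(-259 + 93) + (m((-5 + 6)², 3) + 8)² = (-259 + 93) + (1 + 8)² = -166 + 9² = -166 + 81 = -85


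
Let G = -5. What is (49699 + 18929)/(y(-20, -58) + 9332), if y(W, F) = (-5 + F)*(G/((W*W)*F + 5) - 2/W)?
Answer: 3183652920/432618593 ≈ 7.3590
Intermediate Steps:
y(W, F) = (-5 + F)*(-5/(5 + F*W²) - 2/W) (y(W, F) = (-5 + F)*(-5/((W*W)*F + 5) - 2/W) = (-5 + F)*(-5/(W²*F + 5) - 2/W) = (-5 + F)*(-5/(F*W² + 5) - 2/W) = (-5 + F)*(-5/(5 + F*W²) - 2/W))
(49699 + 18929)/(y(-20, -58) + 9332) = (49699 + 18929)/((50 - 10*(-58) + 25*(-20) - 5*(-58)*(-20) - 2*(-58)²*(-20)² + 10*(-58)*(-20)²)/((-20)*(5 - 58*(-20)²)) + 9332) = 68628/(-(50 + 580 - 500 - 5800 - 2*3364*400 + 10*(-58)*400)/(20*(5 - 58*400)) + 9332) = 68628/(-(50 + 580 - 500 - 5800 - 2691200 - 232000)/(20*(5 - 23200)) + 9332) = 68628/(-1/20*(-2928870)/(-23195) + 9332) = 68628/(-1/20*(-1/23195)*(-2928870) + 9332) = 68628/(-292887/46390 + 9332) = 68628/(432618593/46390) = 68628*(46390/432618593) = 3183652920/432618593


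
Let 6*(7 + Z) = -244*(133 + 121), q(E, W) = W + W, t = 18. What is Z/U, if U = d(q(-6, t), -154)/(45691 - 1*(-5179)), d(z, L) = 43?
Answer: -1577427830/129 ≈ -1.2228e+7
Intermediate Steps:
q(E, W) = 2*W
Z = -31009/3 (Z = -7 + (-244*(133 + 121))/6 = -7 + (-244*254)/6 = -7 + (⅙)*(-61976) = -7 - 30988/3 = -31009/3 ≈ -10336.)
U = 43/50870 (U = 43/(45691 - 1*(-5179)) = 43/(45691 + 5179) = 43/50870 ≈ 0.00084529)
Z/U = -31009/(3*43/50870) = -31009/3*50870/43 = -1577427830/129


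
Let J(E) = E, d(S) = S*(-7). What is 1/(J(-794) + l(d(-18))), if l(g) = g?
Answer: -1/668 ≈ -0.0014970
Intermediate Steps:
d(S) = -7*S
1/(J(-794) + l(d(-18))) = 1/(-794 - 7*(-18)) = 1/(-794 + 126) = 1/(-668) = -1/668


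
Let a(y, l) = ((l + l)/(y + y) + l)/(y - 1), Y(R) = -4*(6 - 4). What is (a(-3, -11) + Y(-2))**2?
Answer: 1369/36 ≈ 38.028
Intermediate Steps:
Y(R) = -8 (Y(R) = -4*2 = -8)
a(y, l) = (l + l/y)/(-1 + y) (a(y, l) = ((2*l)/((2*y)) + l)/(-1 + y) = ((2*l)*(1/(2*y)) + l)/(-1 + y) = (l/y + l)/(-1 + y) = (l + l/y)/(-1 + y))
(a(-3, -11) + Y(-2))**2 = (-11*(1 - 3)/(-3*(-1 - 3)) - 8)**2 = (-11*(-1/3)*(-2)/(-4) - 8)**2 = (-11*(-1/3)*(-1/4)*(-2) - 8)**2 = (11/6 - 8)**2 = (-37/6)**2 = 1369/36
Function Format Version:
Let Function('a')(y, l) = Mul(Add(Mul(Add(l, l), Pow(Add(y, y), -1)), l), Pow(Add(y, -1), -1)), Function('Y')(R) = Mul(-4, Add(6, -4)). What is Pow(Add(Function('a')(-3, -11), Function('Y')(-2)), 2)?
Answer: Rational(1369, 36) ≈ 38.028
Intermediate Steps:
Function('Y')(R) = -8 (Function('Y')(R) = Mul(-4, 2) = -8)
Function('a')(y, l) = Mul(Pow(Add(-1, y), -1), Add(l, Mul(l, Pow(y, -1)))) (Function('a')(y, l) = Mul(Add(Mul(Mul(2, l), Pow(Mul(2, y), -1)), l), Pow(Add(-1, y), -1)) = Mul(Add(Mul(Mul(2, l), Mul(Rational(1, 2), Pow(y, -1))), l), Pow(Add(-1, y), -1)) = Mul(Add(Mul(l, Pow(y, -1)), l), Pow(Add(-1, y), -1)) = Mul(Add(l, Mul(l, Pow(y, -1))), Pow(Add(-1, y), -1)) = Mul(Pow(Add(-1, y), -1), Add(l, Mul(l, Pow(y, -1)))))
Pow(Add(Function('a')(-3, -11), Function('Y')(-2)), 2) = Pow(Add(Mul(-11, Pow(-3, -1), Pow(Add(-1, -3), -1), Add(1, -3)), -8), 2) = Pow(Add(Mul(-11, Rational(-1, 3), Pow(-4, -1), -2), -8), 2) = Pow(Add(Mul(-11, Rational(-1, 3), Rational(-1, 4), -2), -8), 2) = Pow(Add(Rational(11, 6), -8), 2) = Pow(Rational(-37, 6), 2) = Rational(1369, 36)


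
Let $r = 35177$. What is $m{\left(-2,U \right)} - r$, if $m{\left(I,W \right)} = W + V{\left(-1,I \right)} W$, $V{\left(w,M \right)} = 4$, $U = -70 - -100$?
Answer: $-35027$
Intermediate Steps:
$U = 30$ ($U = -70 + 100 = 30$)
$m{\left(I,W \right)} = 5 W$ ($m{\left(I,W \right)} = W + 4 W = 5 W$)
$m{\left(-2,U \right)} - r = 5 \cdot 30 - 35177 = 150 - 35177 = -35027$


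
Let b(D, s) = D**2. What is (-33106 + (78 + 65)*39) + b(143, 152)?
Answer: -7080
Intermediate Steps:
(-33106 + (78 + 65)*39) + b(143, 152) = (-33106 + (78 + 65)*39) + 143**2 = (-33106 + 143*39) + 20449 = (-33106 + 5577) + 20449 = -27529 + 20449 = -7080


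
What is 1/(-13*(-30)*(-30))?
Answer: -1/11700 ≈ -8.5470e-5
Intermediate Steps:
1/(-13*(-30)*(-30)) = 1/(390*(-30)) = 1/(-11700) = -1/11700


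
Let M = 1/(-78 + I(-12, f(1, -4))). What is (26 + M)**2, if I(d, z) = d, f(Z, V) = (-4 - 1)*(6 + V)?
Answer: 5470921/8100 ≈ 675.42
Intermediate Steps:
f(Z, V) = -30 - 5*V (f(Z, V) = -5*(6 + V) = -30 - 5*V)
M = -1/90 (M = 1/(-78 - 12) = 1/(-90) = -1/90 ≈ -0.011111)
(26 + M)**2 = (26 - 1/90)**2 = (2339/90)**2 = 5470921/8100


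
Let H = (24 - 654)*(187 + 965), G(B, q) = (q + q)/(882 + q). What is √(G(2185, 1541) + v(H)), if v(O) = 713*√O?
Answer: √(7467686 + 602780022288*I*√35)/2423 ≈ 551.1 + 551.1*I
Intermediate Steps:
G(B, q) = 2*q/(882 + q) (G(B, q) = (2*q)/(882 + q) = 2*q/(882 + q))
H = -725760 (H = -630*1152 = -725760)
√(G(2185, 1541) + v(H)) = √(2*1541/(882 + 1541) + 713*√(-725760)) = √(2*1541/2423 + 713*(144*I*√35)) = √(2*1541*(1/2423) + 102672*I*√35) = √(3082/2423 + 102672*I*√35)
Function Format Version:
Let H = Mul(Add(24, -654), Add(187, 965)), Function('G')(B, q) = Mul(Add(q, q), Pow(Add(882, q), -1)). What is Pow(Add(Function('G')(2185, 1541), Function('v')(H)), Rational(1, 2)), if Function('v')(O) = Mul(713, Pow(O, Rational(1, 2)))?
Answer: Mul(Rational(1, 2423), Pow(Add(7467686, Mul(602780022288, I, Pow(35, Rational(1, 2)))), Rational(1, 2))) ≈ Add(551.10, Mul(551.10, I))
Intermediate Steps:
Function('G')(B, q) = Mul(2, q, Pow(Add(882, q), -1)) (Function('G')(B, q) = Mul(Mul(2, q), Pow(Add(882, q), -1)) = Mul(2, q, Pow(Add(882, q), -1)))
H = -725760 (H = Mul(-630, 1152) = -725760)
Pow(Add(Function('G')(2185, 1541), Function('v')(H)), Rational(1, 2)) = Pow(Add(Mul(2, 1541, Pow(Add(882, 1541), -1)), Mul(713, Pow(-725760, Rational(1, 2)))), Rational(1, 2)) = Pow(Add(Mul(2, 1541, Pow(2423, -1)), Mul(713, Mul(144, I, Pow(35, Rational(1, 2))))), Rational(1, 2)) = Pow(Add(Mul(2, 1541, Rational(1, 2423)), Mul(102672, I, Pow(35, Rational(1, 2)))), Rational(1, 2)) = Pow(Add(Rational(3082, 2423), Mul(102672, I, Pow(35, Rational(1, 2)))), Rational(1, 2))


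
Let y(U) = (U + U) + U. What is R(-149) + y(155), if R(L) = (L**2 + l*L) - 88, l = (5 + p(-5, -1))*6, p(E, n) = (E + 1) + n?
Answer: 22578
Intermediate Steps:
p(E, n) = 1 + E + n (p(E, n) = (1 + E) + n = 1 + E + n)
l = 0 (l = (5 + (1 - 5 - 1))*6 = (5 - 5)*6 = 0*6 = 0)
R(L) = -88 + L**2 (R(L) = (L**2 + 0*L) - 88 = (L**2 + 0) - 88 = L**2 - 88 = -88 + L**2)
y(U) = 3*U (y(U) = 2*U + U = 3*U)
R(-149) + y(155) = (-88 + (-149)**2) + 3*155 = (-88 + 22201) + 465 = 22113 + 465 = 22578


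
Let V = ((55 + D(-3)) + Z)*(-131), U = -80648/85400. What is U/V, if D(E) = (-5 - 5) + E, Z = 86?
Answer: 10081/178998400 ≈ 5.6319e-5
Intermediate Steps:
D(E) = -10 + E
U = -10081/10675 (U = -80648*1/85400 = -10081/10675 ≈ -0.94436)
V = -16768 (V = ((55 + (-10 - 3)) + 86)*(-131) = ((55 - 13) + 86)*(-131) = (42 + 86)*(-131) = 128*(-131) = -16768)
U/V = -10081/10675/(-16768) = -10081/10675*(-1/16768) = 10081/178998400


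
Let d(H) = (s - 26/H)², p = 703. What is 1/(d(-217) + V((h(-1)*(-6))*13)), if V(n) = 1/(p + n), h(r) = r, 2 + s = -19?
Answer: 36776509/16033946630 ≈ 0.0022937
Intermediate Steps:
s = -21 (s = -2 - 19 = -21)
d(H) = (-21 - 26/H)²
V(n) = 1/(703 + n)
1/(d(-217) + V((h(-1)*(-6))*13)) = 1/((26 + 21*(-217))²/(-217)² + 1/(703 - 1*(-6)*13)) = 1/((26 - 4557)²/47089 + 1/(703 + 6*13)) = 1/((1/47089)*(-4531)² + 1/(703 + 78)) = 1/((1/47089)*20529961 + 1/781) = 1/(20529961/47089 + 1/781) = 1/(16033946630/36776509) = 36776509/16033946630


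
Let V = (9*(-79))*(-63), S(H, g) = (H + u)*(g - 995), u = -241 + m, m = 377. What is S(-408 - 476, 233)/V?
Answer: 189992/14931 ≈ 12.725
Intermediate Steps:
u = 136 (u = -241 + 377 = 136)
S(H, g) = (-995 + g)*(136 + H) (S(H, g) = (H + 136)*(g - 995) = (136 + H)*(-995 + g) = (-995 + g)*(136 + H))
V = 44793 (V = -711*(-63) = 44793)
S(-408 - 476, 233)/V = (-135320 - 995*(-408 - 476) + 136*233 + (-408 - 476)*233)/44793 = (-135320 - 995*(-884) + 31688 - 884*233)*(1/44793) = (-135320 + 879580 + 31688 - 205972)*(1/44793) = 569976*(1/44793) = 189992/14931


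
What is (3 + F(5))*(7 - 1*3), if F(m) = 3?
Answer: 24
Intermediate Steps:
(3 + F(5))*(7 - 1*3) = (3 + 3)*(7 - 1*3) = 6*(7 - 3) = 6*4 = 24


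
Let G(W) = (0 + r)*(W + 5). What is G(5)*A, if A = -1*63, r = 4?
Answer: -2520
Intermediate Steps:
G(W) = 20 + 4*W (G(W) = (0 + 4)*(W + 5) = 4*(5 + W) = 20 + 4*W)
A = -63
G(5)*A = (20 + 4*5)*(-63) = (20 + 20)*(-63) = 40*(-63) = -2520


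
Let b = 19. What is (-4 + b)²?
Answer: 225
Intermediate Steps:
(-4 + b)² = (-4 + 19)² = 15² = 225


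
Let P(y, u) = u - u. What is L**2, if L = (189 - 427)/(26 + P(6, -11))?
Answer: 14161/169 ≈ 83.793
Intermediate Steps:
P(y, u) = 0
L = -119/13 (L = (189 - 427)/(26 + 0) = -238/26 = -238*1/26 = -119/13 ≈ -9.1538)
L**2 = (-119/13)**2 = 14161/169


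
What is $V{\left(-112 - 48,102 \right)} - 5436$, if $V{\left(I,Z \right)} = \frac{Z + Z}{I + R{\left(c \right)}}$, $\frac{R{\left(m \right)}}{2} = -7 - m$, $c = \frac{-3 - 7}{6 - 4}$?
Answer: $- \frac{222927}{41} \approx -5437.2$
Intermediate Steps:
$c = -5$ ($c = - \frac{10}{2} = \left(-10\right) \frac{1}{2} = -5$)
$R{\left(m \right)} = -14 - 2 m$ ($R{\left(m \right)} = 2 \left(-7 - m\right) = -14 - 2 m$)
$V{\left(I,Z \right)} = \frac{2 Z}{-4 + I}$ ($V{\left(I,Z \right)} = \frac{Z + Z}{I - 4} = \frac{2 Z}{I + \left(-14 + 10\right)} = \frac{2 Z}{I - 4} = \frac{2 Z}{-4 + I}$)
$V{\left(-112 - 48,102 \right)} - 5436 = 2 \cdot 102 \frac{1}{-4 - 160} - 5436 = 2 \cdot 102 \frac{1}{-164} - 5436 = 2 \cdot 102 \left(- \frac{1}{164}\right) - 5436 = - \frac{51}{41} - 5436 = - \frac{222927}{41}$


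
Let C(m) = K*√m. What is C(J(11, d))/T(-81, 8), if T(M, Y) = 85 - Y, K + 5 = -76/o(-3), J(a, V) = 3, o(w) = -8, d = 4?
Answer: 9*√3/154 ≈ 0.10122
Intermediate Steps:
K = 9/2 (K = -5 - 76/(-8) = -5 - 76*(-⅛) = -5 + 19/2 = 9/2 ≈ 4.5000)
C(m) = 9*√m/2
C(J(11, d))/T(-81, 8) = (9*√3/2)/(85 - 1*8) = (9*√3/2)/(85 - 8) = (9*√3/2)/77 = (9*√3/2)*(1/77) = 9*√3/154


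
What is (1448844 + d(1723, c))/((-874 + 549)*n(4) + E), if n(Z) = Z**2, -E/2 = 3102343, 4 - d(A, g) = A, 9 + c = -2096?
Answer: -482375/2069962 ≈ -0.23304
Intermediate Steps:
c = -2105 (c = -9 - 2096 = -2105)
d(A, g) = 4 - A
E = -6204686 (E = -2*3102343 = -6204686)
(1448844 + d(1723, c))/((-874 + 549)*n(4) + E) = (1448844 + (4 - 1*1723))/((-874 + 549)*4**2 - 6204686) = (1448844 + (4 - 1723))/(-325*16 - 6204686) = (1448844 - 1719)/(-5200 - 6204686) = 1447125/(-6209886) = 1447125*(-1/6209886) = -482375/2069962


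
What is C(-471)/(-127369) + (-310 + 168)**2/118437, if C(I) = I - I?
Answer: 20164/118437 ≈ 0.17025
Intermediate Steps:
C(I) = 0
C(-471)/(-127369) + (-310 + 168)**2/118437 = 0/(-127369) + (-310 + 168)**2/118437 = 0*(-1/127369) + (-142)**2*(1/118437) = 0 + 20164*(1/118437) = 0 + 20164/118437 = 20164/118437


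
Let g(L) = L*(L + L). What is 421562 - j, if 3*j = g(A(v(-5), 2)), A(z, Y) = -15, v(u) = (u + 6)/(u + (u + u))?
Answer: 421412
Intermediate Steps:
v(u) = (6 + u)/(3*u) (v(u) = (6 + u)/(u + 2*u) = (6 + u)/((3*u)) = (6 + u)*(1/(3*u)) = (6 + u)/(3*u))
g(L) = 2*L² (g(L) = L*(2*L) = 2*L²)
j = 150 (j = (2*(-15)²)/3 = (2*225)/3 = (⅓)*450 = 150)
421562 - j = 421562 - 1*150 = 421562 - 150 = 421412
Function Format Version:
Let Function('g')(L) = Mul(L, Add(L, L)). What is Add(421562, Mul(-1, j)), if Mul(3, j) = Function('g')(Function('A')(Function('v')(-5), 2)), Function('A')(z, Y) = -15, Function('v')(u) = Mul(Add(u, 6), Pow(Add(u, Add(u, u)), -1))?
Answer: 421412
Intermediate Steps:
Function('v')(u) = Mul(Rational(1, 3), Pow(u, -1), Add(6, u)) (Function('v')(u) = Mul(Add(6, u), Pow(Add(u, Mul(2, u)), -1)) = Mul(Add(6, u), Pow(Mul(3, u), -1)) = Mul(Add(6, u), Mul(Rational(1, 3), Pow(u, -1))) = Mul(Rational(1, 3), Pow(u, -1), Add(6, u)))
Function('g')(L) = Mul(2, Pow(L, 2)) (Function('g')(L) = Mul(L, Mul(2, L)) = Mul(2, Pow(L, 2)))
j = 150 (j = Mul(Rational(1, 3), Mul(2, Pow(-15, 2))) = Mul(Rational(1, 3), Mul(2, 225)) = Mul(Rational(1, 3), 450) = 150)
Add(421562, Mul(-1, j)) = Add(421562, Mul(-1, 150)) = Add(421562, -150) = 421412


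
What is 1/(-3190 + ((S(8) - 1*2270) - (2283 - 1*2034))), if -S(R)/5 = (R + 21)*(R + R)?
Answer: -1/8029 ≈ -0.00012455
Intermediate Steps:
S(R) = -10*R*(21 + R) (S(R) = -5*(R + 21)*(R + R) = -5*(21 + R)*2*R = -10*R*(21 + R))
1/(-3190 + ((S(8) - 1*2270) - (2283 - 1*2034))) = 1/(-3190 + ((-10*8*(21 + 8) - 1*2270) - (2283 - 1*2034))) = 1/(-3190 + ((-10*8*29 - 2270) - (2283 - 2034))) = 1/(-3190 + ((-2320 - 2270) - 1*249)) = 1/(-3190 + (-4590 - 249)) = 1/(-3190 - 4839) = 1/(-8029) = -1/8029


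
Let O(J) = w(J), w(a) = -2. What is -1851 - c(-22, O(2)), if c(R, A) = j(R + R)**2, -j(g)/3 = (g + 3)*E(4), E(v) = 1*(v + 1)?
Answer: -380076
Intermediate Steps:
O(J) = -2
E(v) = 1 + v (E(v) = 1*(1 + v) = 1 + v)
j(g) = -45 - 15*g (j(g) = -3*(g + 3)*(1 + 4) = -3*(3 + g)*5 = -3*(15 + 5*g) = -45 - 15*g)
c(R, A) = (-45 - 30*R)**2 (c(R, A) = (-45 - 15*(R + R))**2 = (-45 - 30*R)**2)
-1851 - c(-22, O(2)) = -1851 - 225*(3 + 2*(-22))**2 = -1851 - 225*(3 - 44)**2 = -1851 - 225*(-41)**2 = -1851 - 225*1681 = -1851 - 1*378225 = -1851 - 378225 = -380076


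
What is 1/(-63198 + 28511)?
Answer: -1/34687 ≈ -2.8829e-5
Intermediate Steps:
1/(-63198 + 28511) = 1/(-34687) = -1/34687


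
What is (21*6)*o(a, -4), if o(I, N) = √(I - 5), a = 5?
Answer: 0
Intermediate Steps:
o(I, N) = √(-5 + I)
(21*6)*o(a, -4) = (21*6)*√(-5 + 5) = 126*√0 = 126*0 = 0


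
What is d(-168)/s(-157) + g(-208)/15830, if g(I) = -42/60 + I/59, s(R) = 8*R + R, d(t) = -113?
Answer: 1051863491/13196996100 ≈ 0.079705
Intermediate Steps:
s(R) = 9*R
g(I) = -7/10 + I/59 (g(I) = -42*1/60 + I*(1/59) = -7/10 + I/59)
d(-168)/s(-157) + g(-208)/15830 = -113/(9*(-157)) + (-7/10 + (1/59)*(-208))/15830 = -113/(-1413) + (-7/10 - 208/59)*(1/15830) = -113*(-1/1413) - 2493/590*1/15830 = 113/1413 - 2493/9339700 = 1051863491/13196996100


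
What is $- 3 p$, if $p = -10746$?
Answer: $32238$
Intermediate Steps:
$- 3 p = \left(-3\right) \left(-10746\right) = 32238$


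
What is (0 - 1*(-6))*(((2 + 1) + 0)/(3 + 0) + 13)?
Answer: 84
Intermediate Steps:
(0 - 1*(-6))*(((2 + 1) + 0)/(3 + 0) + 13) = (0 + 6)*((3 + 0)/3 + 13) = 6*(3*(⅓) + 13) = 6*(1 + 13) = 6*14 = 84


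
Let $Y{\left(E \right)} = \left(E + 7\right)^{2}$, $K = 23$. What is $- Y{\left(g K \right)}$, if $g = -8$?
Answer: $-31329$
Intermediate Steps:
$Y{\left(E \right)} = \left(7 + E\right)^{2}$
$- Y{\left(g K \right)} = - \left(7 - 184\right)^{2} = - \left(-177\right)^{2} = \left(-1\right) 31329 = -31329$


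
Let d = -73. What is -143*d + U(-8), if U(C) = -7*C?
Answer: 10495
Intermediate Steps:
-143*d + U(-8) = -143*(-73) - 7*(-8) = 10439 + 56 = 10495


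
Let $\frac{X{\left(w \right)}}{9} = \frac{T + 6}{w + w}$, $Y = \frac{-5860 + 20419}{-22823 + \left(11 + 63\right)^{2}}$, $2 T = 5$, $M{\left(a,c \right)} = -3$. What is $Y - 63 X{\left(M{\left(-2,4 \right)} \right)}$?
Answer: $\frac{55677675}{69388} \approx 802.41$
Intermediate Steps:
$T = \frac{5}{2}$ ($T = \frac{1}{2} \cdot 5 = \frac{5}{2} \approx 2.5$)
$Y = - \frac{14559}{17347}$ ($Y = \frac{14559}{-22823 + 74^{2}} = \frac{14559}{-22823 + 5476} = \frac{14559}{-17347} = 14559 \left(- \frac{1}{17347}\right) = - \frac{14559}{17347} \approx -0.83928$)
$X{\left(w \right)} = \frac{153}{4 w}$ ($X{\left(w \right)} = 9 \frac{\frac{5}{2} + 6}{w + w} = 9 \frac{17}{2 \cdot 2 w} = 9 \frac{17 \frac{1}{2 w}}{2} = 9 \frac{17}{4 w} = \frac{153}{4 w}$)
$Y - 63 X{\left(M{\left(-2,4 \right)} \right)} = - \frac{14559}{17347} - 63 \frac{153}{4 \left(-3\right)} = - \frac{14559}{17347} - 63 \cdot \frac{153}{4} \left(- \frac{1}{3}\right) = - \frac{14559}{17347} - 63 \left(- \frac{51}{4}\right) = - \frac{14559}{17347} - - \frac{3213}{4} = - \frac{14559}{17347} + \frac{3213}{4} = \frac{55677675}{69388}$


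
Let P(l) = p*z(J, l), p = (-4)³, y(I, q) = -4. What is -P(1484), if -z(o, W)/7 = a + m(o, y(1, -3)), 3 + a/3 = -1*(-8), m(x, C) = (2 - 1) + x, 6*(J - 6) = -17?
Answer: -25760/3 ≈ -8586.7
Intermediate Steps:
J = 19/6 (J = 6 + (⅙)*(-17) = 6 - 17/6 = 19/6 ≈ 3.1667)
m(x, C) = 1 + x
a = 15 (a = -9 + 3*(-1*(-8)) = -9 + 3*8 = -9 + 24 = 15)
z(o, W) = -112 - 7*o (z(o, W) = -7*(15 + (1 + o)) = -7*(16 + o) = -112 - 7*o)
p = -64
P(l) = 25760/3 (P(l) = -64*(-112 - 7*19/6) = -64*(-112 - 133/6) = -64*(-805/6) = 25760/3)
-P(1484) = -1*25760/3 = -25760/3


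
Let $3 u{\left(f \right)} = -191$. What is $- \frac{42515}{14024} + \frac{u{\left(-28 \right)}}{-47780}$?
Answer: $- \frac{1522855379}{502550040} \approx -3.0303$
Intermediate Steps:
$u{\left(f \right)} = - \frac{191}{3}$ ($u{\left(f \right)} = \frac{1}{3} \left(-191\right) = - \frac{191}{3}$)
$- \frac{42515}{14024} + \frac{u{\left(-28 \right)}}{-47780} = - \frac{42515}{14024} - \frac{191}{3 \left(-47780\right)} = \left(-42515\right) \frac{1}{14024} - - \frac{191}{143340} = - \frac{42515}{14024} + \frac{191}{143340} = - \frac{1522855379}{502550040}$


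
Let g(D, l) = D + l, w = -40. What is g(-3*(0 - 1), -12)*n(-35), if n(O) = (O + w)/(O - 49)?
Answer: -225/28 ≈ -8.0357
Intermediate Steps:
n(O) = (-40 + O)/(-49 + O) (n(O) = (O - 40)/(O - 49) = (-40 + O)/(-49 + O))
g(-3*(0 - 1), -12)*n(-35) = (-3*(0 - 1) - 12)*((-40 - 35)/(-49 - 35)) = (-3*(-1) - 12)*(-75/(-84)) = (3 - 12)*(-1/84*(-75)) = -9*25/28 = -225/28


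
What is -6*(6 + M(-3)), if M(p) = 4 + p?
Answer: -42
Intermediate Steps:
-6*(6 + M(-3)) = -6*(6 + (4 - 3)) = -6*(6 + 1) = -6*7 = -42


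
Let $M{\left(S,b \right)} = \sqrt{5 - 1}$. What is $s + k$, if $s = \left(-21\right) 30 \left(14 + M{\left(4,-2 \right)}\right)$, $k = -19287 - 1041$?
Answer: $-30408$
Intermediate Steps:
$k = -20328$
$M{\left(S,b \right)} = 2$ ($M{\left(S,b \right)} = \sqrt{4} = 2$)
$s = -10080$ ($s = \left(-21\right) 30 \left(14 + 2\right) = \left(-630\right) 16 = -10080$)
$s + k = -10080 - 20328 = -30408$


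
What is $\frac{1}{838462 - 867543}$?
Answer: $- \frac{1}{29081} \approx -3.4387 \cdot 10^{-5}$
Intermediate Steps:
$\frac{1}{838462 - 867543} = \frac{1}{-29081} = - \frac{1}{29081}$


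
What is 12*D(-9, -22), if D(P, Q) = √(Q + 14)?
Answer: 24*I*√2 ≈ 33.941*I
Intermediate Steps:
D(P, Q) = √(14 + Q)
12*D(-9, -22) = 12*√(14 - 22) = 12*√(-8) = 12*(2*I*√2) = 24*I*√2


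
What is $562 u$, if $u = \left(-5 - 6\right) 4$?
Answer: $-24728$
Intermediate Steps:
$u = -44$ ($u = \left(-11\right) 4 = -44$)
$562 u = 562 \left(-44\right) = -24728$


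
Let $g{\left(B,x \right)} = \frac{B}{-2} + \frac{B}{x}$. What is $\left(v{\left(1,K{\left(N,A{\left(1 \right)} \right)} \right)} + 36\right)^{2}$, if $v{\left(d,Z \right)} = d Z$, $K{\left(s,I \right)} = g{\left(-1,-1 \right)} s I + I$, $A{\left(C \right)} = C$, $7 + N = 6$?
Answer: $\frac{5041}{4} \approx 1260.3$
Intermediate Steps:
$N = -1$ ($N = -7 + 6 = -1$)
$g{\left(B,x \right)} = - \frac{B}{2} + \frac{B}{x}$ ($g{\left(B,x \right)} = B \left(- \frac{1}{2}\right) + \frac{B}{x} = - \frac{B}{2} + \frac{B}{x}$)
$K{\left(s,I \right)} = I + \frac{3 I s}{2}$ ($K{\left(s,I \right)} = \left(\left(- \frac{1}{2}\right) \left(-1\right) - \frac{1}{-1}\right) s I + I = \left(\frac{1}{2} - -1\right) s I + I = \left(\frac{1}{2} + 1\right) s I + I = \frac{3 s}{2} I + I = \frac{3 I s}{2} + I = I + \frac{3 I s}{2}$)
$v{\left(d,Z \right)} = Z d$
$\left(v{\left(1,K{\left(N,A{\left(1 \right)} \right)} \right)} + 36\right)^{2} = \left(\frac{1}{2} \cdot 1 \left(2 + 3 \left(-1\right)\right) 1 + 36\right)^{2} = \left(\frac{1}{2} \cdot 1 \left(2 - 3\right) 1 + 36\right)^{2} = \left(\frac{1}{2} \cdot 1 \left(-1\right) 1 + 36\right)^{2} = \left(\left(- \frac{1}{2}\right) 1 + 36\right)^{2} = \left(- \frac{1}{2} + 36\right)^{2} = \left(\frac{71}{2}\right)^{2} = \frac{5041}{4}$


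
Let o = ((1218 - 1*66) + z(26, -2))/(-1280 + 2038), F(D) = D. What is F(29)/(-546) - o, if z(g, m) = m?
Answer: -324941/206934 ≈ -1.5703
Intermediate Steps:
o = 575/379 (o = ((1218 - 1*66) - 2)/(-1280 + 2038) = ((1218 - 66) - 2)/758 = (1152 - 2)*(1/758) = 1150*(1/758) = 575/379 ≈ 1.5172)
F(29)/(-546) - o = 29/(-546) - 1*575/379 = 29*(-1/546) - 575/379 = -29/546 - 575/379 = -324941/206934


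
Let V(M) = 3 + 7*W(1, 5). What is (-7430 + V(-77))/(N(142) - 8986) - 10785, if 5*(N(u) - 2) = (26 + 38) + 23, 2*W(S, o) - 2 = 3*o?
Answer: -966974135/89666 ≈ -10784.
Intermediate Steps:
W(S, o) = 1 + 3*o/2 (W(S, o) = 1 + (3*o)/2 = 1 + 3*o/2)
V(M) = 125/2 (V(M) = 3 + 7*(1 + (3/2)*5) = 3 + 7*(1 + 15/2) = 3 + 7*(17/2) = 3 + 119/2 = 125/2)
N(u) = 97/5 (N(u) = 2 + ((26 + 38) + 23)/5 = 2 + (64 + 23)/5 = 2 + (1/5)*87 = 2 + 87/5 = 97/5)
(-7430 + V(-77))/(N(142) - 8986) - 10785 = (-7430 + 125/2)/(97/5 - 8986) - 10785 = -14735/(2*(-44833/5)) - 10785 = -14735/2*(-5/44833) - 10785 = 73675/89666 - 10785 = -966974135/89666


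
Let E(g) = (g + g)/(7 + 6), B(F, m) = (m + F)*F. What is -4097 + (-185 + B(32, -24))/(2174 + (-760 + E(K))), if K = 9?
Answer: -75383877/18400 ≈ -4097.0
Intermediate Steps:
B(F, m) = F*(F + m) (B(F, m) = (F + m)*F = F*(F + m))
E(g) = 2*g/13 (E(g) = (2*g)/13 = (2*g)*(1/13) = 2*g/13)
-4097 + (-185 + B(32, -24))/(2174 + (-760 + E(K))) = -4097 + (-185 + 32*(32 - 24))/(2174 + (-760 + (2/13)*9)) = -4097 + (-185 + 32*8)/(2174 + (-760 + 18/13)) = -4097 + (-185 + 256)/(2174 - 9862/13) = -4097 + 71/(18400/13) = -4097 + 71*(13/18400) = -4097 + 923/18400 = -75383877/18400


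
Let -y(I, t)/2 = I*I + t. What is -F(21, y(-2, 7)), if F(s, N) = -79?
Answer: 79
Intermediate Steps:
y(I, t) = -2*t - 2*I**2 (y(I, t) = -2*(I*I + t) = -2*(I**2 + t) = -2*(t + I**2) = -2*t - 2*I**2)
-F(21, y(-2, 7)) = -1*(-79) = 79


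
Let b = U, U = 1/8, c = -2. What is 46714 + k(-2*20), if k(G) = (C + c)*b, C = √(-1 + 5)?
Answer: 46714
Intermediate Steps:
C = 2 (C = √4 = 2)
U = ⅛ (U = 1*(⅛) = ⅛ ≈ 0.12500)
b = ⅛ ≈ 0.12500
k(G) = 0 (k(G) = (2 - 2)*(⅛) = 0*(⅛) = 0)
46714 + k(-2*20) = 46714 + 0 = 46714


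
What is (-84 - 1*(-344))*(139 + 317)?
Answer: 118560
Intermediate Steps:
(-84 - 1*(-344))*(139 + 317) = (-84 + 344)*456 = 260*456 = 118560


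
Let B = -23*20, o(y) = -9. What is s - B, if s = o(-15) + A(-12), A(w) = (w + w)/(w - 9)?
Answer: 3165/7 ≈ 452.14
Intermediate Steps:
A(w) = 2*w/(-9 + w) (A(w) = (2*w)/(-9 + w) = 2*w/(-9 + w))
B = -460
s = -55/7 (s = -9 + 2*(-12)/(-9 - 12) = -9 + 2*(-12)/(-21) = -9 + 2*(-12)*(-1/21) = -9 + 8/7 = -55/7 ≈ -7.8571)
s - B = -55/7 - 1*(-460) = -55/7 + 460 = 3165/7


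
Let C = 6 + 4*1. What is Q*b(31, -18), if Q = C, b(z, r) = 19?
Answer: 190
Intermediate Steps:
C = 10 (C = 6 + 4 = 10)
Q = 10
Q*b(31, -18) = 10*19 = 190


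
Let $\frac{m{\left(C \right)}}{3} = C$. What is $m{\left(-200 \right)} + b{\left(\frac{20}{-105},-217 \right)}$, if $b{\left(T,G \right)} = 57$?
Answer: $-543$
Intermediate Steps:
$m{\left(C \right)} = 3 C$
$m{\left(-200 \right)} + b{\left(\frac{20}{-105},-217 \right)} = 3 \left(-200\right) + 57 = -600 + 57 = -543$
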